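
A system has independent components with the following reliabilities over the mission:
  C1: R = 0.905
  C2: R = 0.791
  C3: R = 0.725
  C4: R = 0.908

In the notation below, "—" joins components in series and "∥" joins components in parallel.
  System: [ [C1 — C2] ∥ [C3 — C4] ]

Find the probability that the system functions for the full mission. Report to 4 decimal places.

Series (C1 and C2): 0.905000 × 0.791000 = 0.715855
Series (C3 and C4): 0.725000 × 0.908000 = 0.658300
Parallel ([0.715855] and [0.658300]): 1 − (1 − 0.715855)(1 − 0.658300) = 0.9029

0.9029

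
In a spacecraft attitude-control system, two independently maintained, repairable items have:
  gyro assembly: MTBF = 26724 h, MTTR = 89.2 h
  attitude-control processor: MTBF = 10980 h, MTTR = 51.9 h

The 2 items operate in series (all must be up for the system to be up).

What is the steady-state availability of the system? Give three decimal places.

0.992

A(gyro assembly) = MTBF/(MTBF+MTTR) = 26724/(26724+89.2) = 0.996673
A(attitude-control processor) = MTBF/(MTBF+MTTR) = 10980/(10980+51.9) = 0.995295
Series availability: 0.996673 × 0.995295 = 0.992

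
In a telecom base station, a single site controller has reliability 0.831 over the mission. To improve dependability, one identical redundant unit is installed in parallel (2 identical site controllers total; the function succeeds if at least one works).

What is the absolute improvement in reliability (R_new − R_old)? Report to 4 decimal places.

0.1404

R_before = 0.831
R_after = 1 − (1 − 0.831)^2 = 0.9714
ΔR = 0.9714 − 0.831 = 0.1404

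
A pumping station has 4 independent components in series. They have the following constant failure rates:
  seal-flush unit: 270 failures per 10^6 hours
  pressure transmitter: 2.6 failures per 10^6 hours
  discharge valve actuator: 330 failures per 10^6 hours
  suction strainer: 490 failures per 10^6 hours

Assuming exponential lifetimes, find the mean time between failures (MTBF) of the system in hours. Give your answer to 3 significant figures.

915

Series of exponential components: λ_sys = Σ λ_i
λ_sys = 0.00027 + 0.0000026 + 0.00033 + 0.00049 = 1.0926e-03 /h
MTBF = 1 / λ_sys = 915 h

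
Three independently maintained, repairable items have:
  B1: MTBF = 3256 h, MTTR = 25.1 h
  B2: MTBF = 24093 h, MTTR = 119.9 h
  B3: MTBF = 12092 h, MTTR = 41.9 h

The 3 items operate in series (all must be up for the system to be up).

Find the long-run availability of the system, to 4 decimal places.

0.9840

A(B1) = MTBF/(MTBF+MTTR) = 3256/(3256+25.1) = 0.992350
A(B2) = MTBF/(MTBF+MTTR) = 24093/(24093+119.9) = 0.995048
A(B3) = MTBF/(MTBF+MTTR) = 12092/(12092+41.9) = 0.996547
Series availability: 0.992350 × 0.995048 × 0.996547 = 0.9840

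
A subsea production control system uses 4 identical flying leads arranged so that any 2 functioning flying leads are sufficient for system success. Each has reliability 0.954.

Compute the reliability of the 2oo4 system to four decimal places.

R = Σ_{i=2}^{4} C(4,i) p^i (1−p)^{4−i} with p = 0.954
C(4,2)·0.954^2·0.046^2 = 0.011555
C(4,3)·0.954^3·0.046^1 = 0.159758
C(4,4)·0.954^4·0.046^0 = 0.828311
Sum = 0.9996

0.9996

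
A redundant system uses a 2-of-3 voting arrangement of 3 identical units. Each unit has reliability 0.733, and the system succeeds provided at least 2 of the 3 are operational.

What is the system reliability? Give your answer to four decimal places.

R = Σ_{i=2}^{3} C(3,i) p^i (1−p)^{3−i} with p = 0.733
C(3,2)·0.733^2·0.267^1 = 0.430368
C(3,3)·0.733^3·0.267^0 = 0.393833
Sum = 0.8242

0.8242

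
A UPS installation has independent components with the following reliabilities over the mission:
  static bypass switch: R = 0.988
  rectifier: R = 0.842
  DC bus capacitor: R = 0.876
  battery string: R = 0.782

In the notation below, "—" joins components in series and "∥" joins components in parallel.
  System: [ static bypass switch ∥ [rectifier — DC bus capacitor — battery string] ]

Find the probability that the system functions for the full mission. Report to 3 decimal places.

Series (rectifier, DC bus capacitor, and battery string): 0.84200 × 0.87600 × 0.78200 = 0.57680
Parallel (static bypass switch and [0.57680]): 1 − (1 − 0.98800)(1 − 0.57680) = 0.995

0.995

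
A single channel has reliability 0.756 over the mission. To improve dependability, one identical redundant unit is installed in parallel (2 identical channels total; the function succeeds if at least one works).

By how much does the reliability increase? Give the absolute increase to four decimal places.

R_before = 0.756
R_after = 1 − (1 − 0.756)^2 = 0.9405
ΔR = 0.9405 − 0.756 = 0.1845

0.1845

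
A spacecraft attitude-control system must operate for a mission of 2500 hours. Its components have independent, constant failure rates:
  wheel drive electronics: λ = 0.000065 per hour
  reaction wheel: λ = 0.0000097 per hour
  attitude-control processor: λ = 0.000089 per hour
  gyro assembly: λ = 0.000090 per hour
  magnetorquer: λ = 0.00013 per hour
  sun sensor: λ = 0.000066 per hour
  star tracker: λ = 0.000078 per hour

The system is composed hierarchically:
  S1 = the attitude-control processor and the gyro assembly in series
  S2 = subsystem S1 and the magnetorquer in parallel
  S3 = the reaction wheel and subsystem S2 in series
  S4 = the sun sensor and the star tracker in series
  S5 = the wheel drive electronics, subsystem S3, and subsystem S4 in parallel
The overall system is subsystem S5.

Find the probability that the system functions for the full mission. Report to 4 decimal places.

0.9945

R(wheel drive electronics) = exp(−0.000065 × 2500) = 0.850016
R(reaction wheel) = exp(−0.0000097 × 2500) = 0.976042
R(attitude-control processor) = exp(−0.000089 × 2500) = 0.800515
R(gyro assembly) = exp(−0.000090 × 2500) = 0.798516
R(magnetorquer) = exp(−0.00013 × 2500) = 0.722527
R(sun sensor) = exp(−0.000066 × 2500) = 0.847894
R(star tracker) = exp(−0.000078 × 2500) = 0.822835
Series (attitude-control processor and gyro assembly): 0.800515 × 0.798516 = 0.639224
Parallel ([0.639224] and magnetorquer): 1 − (1 − 0.639224)(1 − 0.722527) = 0.899894
Series (reaction wheel and [0.899894]): 0.976042 × 0.899894 = 0.878334
Series (sun sensor and star tracker): 0.847894 × 0.822835 = 0.697677
Parallel (wheel drive electronics, [0.878334], and [0.697677]): 1 − (1 − 0.850016)(1 − 0.878334)(1 − 0.697677) = 0.9945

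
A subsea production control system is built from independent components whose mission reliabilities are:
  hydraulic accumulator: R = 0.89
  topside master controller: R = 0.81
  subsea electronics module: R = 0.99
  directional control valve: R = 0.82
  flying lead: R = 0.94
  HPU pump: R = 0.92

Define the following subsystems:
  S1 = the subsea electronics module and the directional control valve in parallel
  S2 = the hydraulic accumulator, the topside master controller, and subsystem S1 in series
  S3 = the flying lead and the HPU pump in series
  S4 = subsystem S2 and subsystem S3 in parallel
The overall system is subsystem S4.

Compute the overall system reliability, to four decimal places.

Parallel (subsea electronics module and directional control valve): 1 − (1 − 0.990000)(1 − 0.820000) = 0.998200
Series (hydraulic accumulator, topside master controller, and [0.998200]): 0.890000 × 0.810000 × 0.998200 = 0.719602
Series (flying lead and HPU pump): 0.940000 × 0.920000 = 0.864800
Parallel ([0.719602] and [0.864800]): 1 − (1 − 0.719602)(1 − 0.864800) = 0.9621

0.9621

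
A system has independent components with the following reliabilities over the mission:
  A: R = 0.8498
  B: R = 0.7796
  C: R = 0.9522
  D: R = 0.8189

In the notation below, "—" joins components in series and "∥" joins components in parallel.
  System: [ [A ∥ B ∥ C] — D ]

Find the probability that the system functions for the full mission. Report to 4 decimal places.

0.8176

Parallel (A, B, and C): 1 − (1 − 0.849800)(1 − 0.779600)(1 − 0.952200) = 0.998418
Series ([0.998418] and D): 0.998418 × 0.818900 = 0.8176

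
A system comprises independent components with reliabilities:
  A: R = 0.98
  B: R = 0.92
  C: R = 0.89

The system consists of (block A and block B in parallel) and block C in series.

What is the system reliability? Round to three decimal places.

0.889

Parallel (A and B): 1 − (1 − 0.98000)(1 − 0.92000) = 0.99840
Series ([0.99840] and C): 0.99840 × 0.89000 = 0.889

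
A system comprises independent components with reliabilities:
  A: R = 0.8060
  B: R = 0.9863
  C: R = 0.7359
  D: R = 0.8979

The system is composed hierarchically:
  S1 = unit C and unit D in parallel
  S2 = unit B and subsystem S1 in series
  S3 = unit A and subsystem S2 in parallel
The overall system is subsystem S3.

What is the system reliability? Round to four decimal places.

Parallel (C and D): 1 − (1 − 0.735900)(1 − 0.897900) = 0.973035
Series (B and [0.973035]): 0.986300 × 0.973035 = 0.959704
Parallel (A and [0.959704]): 1 − (1 − 0.806000)(1 − 0.959704) = 0.9922

0.9922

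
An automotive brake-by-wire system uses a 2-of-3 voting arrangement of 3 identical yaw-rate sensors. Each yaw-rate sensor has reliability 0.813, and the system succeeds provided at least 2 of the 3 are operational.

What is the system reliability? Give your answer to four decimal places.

R = Σ_{i=2}^{3} C(3,i) p^i (1−p)^{3−i} with p = 0.813
C(3,2)·0.813^2·0.187^1 = 0.370804
C(3,3)·0.813^3·0.187^0 = 0.537368
Sum = 0.9082

0.9082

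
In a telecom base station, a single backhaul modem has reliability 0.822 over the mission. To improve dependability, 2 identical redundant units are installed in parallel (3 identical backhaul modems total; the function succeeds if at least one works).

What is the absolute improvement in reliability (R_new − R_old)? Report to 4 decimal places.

R_before = 0.822
R_after = 1 − (1 − 0.822)^3 = 0.9944
ΔR = 0.9944 − 0.822 = 0.1724

0.1724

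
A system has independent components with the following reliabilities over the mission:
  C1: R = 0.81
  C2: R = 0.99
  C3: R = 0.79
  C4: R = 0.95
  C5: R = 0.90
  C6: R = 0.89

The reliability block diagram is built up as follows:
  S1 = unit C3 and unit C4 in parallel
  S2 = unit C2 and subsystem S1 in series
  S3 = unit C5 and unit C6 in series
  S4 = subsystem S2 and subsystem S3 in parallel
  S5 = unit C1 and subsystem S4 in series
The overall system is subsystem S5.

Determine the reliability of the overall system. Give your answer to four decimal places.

Parallel (C3 and C4): 1 − (1 − 0.790000)(1 − 0.950000) = 0.989500
Series (C2 and [0.989500]): 0.990000 × 0.989500 = 0.979605
Series (C5 and C6): 0.900000 × 0.890000 = 0.801000
Parallel ([0.979605] and [0.801000]): 1 − (1 − 0.979605)(1 − 0.801000) = 0.995941
Series (C1 and [0.995941]): 0.810000 × 0.995941 = 0.8067

0.8067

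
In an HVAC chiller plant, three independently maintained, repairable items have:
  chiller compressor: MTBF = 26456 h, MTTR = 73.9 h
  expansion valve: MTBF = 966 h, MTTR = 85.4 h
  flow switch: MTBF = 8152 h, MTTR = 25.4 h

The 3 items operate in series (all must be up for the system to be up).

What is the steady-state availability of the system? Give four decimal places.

A(chiller compressor) = MTBF/(MTBF+MTTR) = 26456/(26456+73.9) = 0.997214
A(expansion valve) = MTBF/(MTBF+MTTR) = 966/(966+85.4) = 0.918775
A(flow switch) = MTBF/(MTBF+MTTR) = 8152/(8152+25.4) = 0.996894
Series availability: 0.997214 × 0.918775 × 0.996894 = 0.9134

0.9134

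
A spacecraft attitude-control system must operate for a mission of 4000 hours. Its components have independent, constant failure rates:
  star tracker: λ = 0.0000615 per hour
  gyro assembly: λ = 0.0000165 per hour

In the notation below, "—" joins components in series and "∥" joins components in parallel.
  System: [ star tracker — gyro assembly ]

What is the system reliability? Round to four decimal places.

0.7320

R(star tracker) = exp(−0.0000615 × 4000) = 0.781922
R(gyro assembly) = exp(−0.0000165 × 4000) = 0.936131
Series (star tracker and gyro assembly): 0.781922 × 0.936131 = 0.7320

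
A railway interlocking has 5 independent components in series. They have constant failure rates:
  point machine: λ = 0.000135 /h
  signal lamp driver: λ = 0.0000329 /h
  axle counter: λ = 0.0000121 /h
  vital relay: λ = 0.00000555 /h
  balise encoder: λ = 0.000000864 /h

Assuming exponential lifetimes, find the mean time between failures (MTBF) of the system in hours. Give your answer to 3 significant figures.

5360

Series of exponential components: λ_sys = Σ λ_i
λ_sys = 0.000135 + 0.0000329 + 0.0000121 + 0.00000555 + 0.000000864 = 1.8641e-04 /h
MTBF = 1 / λ_sys = 5360 h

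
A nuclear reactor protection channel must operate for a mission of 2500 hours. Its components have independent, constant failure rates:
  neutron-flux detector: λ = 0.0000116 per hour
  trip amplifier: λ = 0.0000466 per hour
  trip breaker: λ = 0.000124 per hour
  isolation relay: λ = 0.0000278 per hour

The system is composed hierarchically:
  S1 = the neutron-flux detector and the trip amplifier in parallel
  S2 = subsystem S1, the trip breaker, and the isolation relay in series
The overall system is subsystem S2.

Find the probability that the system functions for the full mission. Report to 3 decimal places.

R(neutron-flux detector) = exp(−0.0000116 × 2500) = 0.97142
R(trip amplifier) = exp(−0.0000466 × 2500) = 0.89003
R(trip breaker) = exp(−0.000124 × 2500) = 0.73345
R(isolation relay) = exp(−0.0000278 × 2500) = 0.93286
Parallel (neutron-flux detector and trip amplifier): 1 − (1 − 0.97142)(1 − 0.89003) = 0.99686
Series ([0.99686], trip breaker, and isolation relay): 0.99686 × 0.73345 × 0.93286 = 0.682

0.682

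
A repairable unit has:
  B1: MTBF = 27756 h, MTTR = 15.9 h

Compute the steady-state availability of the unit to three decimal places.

0.999

A(B1) = MTBF/(MTBF+MTTR) = 27756/(27756+15.9) = 0.999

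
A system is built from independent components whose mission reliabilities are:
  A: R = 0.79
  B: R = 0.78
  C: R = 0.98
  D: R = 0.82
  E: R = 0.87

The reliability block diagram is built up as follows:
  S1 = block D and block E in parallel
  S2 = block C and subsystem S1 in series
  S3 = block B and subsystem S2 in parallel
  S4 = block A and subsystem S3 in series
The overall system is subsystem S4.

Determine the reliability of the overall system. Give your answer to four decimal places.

Parallel (D and E): 1 − (1 − 0.820000)(1 − 0.870000) = 0.976600
Series (C and [0.976600]): 0.980000 × 0.976600 = 0.957068
Parallel (B and [0.957068]): 1 − (1 − 0.780000)(1 − 0.957068) = 0.990555
Series (A and [0.990555]): 0.790000 × 0.990555 = 0.7825

0.7825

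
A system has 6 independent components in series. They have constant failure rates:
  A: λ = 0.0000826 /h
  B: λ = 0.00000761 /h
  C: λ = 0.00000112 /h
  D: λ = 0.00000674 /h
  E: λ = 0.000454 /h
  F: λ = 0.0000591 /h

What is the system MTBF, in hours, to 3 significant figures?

1640

Series of exponential components: λ_sys = Σ λ_i
λ_sys = 0.0000826 + 0.00000761 + 0.00000112 + 0.00000674 + 0.000454 + 0.0000591 = 6.1117e-04 /h
MTBF = 1 / λ_sys = 1640 h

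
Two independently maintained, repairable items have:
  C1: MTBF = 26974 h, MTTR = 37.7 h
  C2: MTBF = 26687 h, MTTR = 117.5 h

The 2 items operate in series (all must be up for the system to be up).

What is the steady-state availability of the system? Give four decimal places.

A(C1) = MTBF/(MTBF+MTTR) = 26974/(26974+37.7) = 0.998604
A(C2) = MTBF/(MTBF+MTTR) = 26687/(26687+117.5) = 0.995616
Series availability: 0.998604 × 0.995616 = 0.9942

0.9942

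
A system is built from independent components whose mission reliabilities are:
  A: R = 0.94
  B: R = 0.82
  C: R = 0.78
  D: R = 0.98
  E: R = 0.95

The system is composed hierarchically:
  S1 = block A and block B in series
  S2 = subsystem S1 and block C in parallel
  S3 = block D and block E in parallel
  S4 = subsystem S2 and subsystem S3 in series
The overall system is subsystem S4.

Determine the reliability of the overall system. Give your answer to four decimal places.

Series (A and B): 0.940000 × 0.820000 = 0.770800
Parallel ([0.770800] and C): 1 − (1 − 0.770800)(1 − 0.780000) = 0.949576
Parallel (D and E): 1 − (1 − 0.980000)(1 − 0.950000) = 0.999000
Series ([0.949576] and [0.999000]): 0.949576 × 0.999000 = 0.9486

0.9486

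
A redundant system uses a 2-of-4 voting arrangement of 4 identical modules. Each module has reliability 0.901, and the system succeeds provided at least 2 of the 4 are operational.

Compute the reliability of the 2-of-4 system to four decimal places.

0.9964

R = Σ_{i=2}^{4} C(4,i) p^i (1−p)^{4−i} with p = 0.901
C(4,2)·0.901^2·0.099^2 = 0.047739
C(4,3)·0.901^3·0.099^1 = 0.289647
C(4,4)·0.901^4·0.099^0 = 0.659021
Sum = 0.9964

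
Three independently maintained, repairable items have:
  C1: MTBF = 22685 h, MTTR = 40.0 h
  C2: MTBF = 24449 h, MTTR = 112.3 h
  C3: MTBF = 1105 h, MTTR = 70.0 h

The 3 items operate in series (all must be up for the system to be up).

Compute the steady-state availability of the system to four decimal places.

A(C1) = MTBF/(MTBF+MTTR) = 22685/(22685+40.0) = 0.998240
A(C2) = MTBF/(MTBF+MTTR) = 24449/(24449+112.3) = 0.995428
A(C3) = MTBF/(MTBF+MTTR) = 1105/(1105+70.0) = 0.940426
Series availability: 0.998240 × 0.995428 × 0.940426 = 0.9345

0.9345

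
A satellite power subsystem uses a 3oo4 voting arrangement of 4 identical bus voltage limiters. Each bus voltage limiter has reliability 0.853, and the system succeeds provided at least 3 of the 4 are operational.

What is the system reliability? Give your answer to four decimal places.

R = Σ_{i=3}^{4} C(4,i) p^i (1−p)^{4−i} with p = 0.853
C(4,3)·0.853^3·0.147^1 = 0.364942
C(4,4)·0.853^4·0.147^0 = 0.529415
Sum = 0.8944

0.8944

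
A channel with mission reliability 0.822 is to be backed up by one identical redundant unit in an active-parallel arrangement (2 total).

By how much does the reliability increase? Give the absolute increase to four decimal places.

0.1463

R_before = 0.822
R_after = 1 − (1 − 0.822)^2 = 0.9683
ΔR = 0.9683 − 0.822 = 0.1463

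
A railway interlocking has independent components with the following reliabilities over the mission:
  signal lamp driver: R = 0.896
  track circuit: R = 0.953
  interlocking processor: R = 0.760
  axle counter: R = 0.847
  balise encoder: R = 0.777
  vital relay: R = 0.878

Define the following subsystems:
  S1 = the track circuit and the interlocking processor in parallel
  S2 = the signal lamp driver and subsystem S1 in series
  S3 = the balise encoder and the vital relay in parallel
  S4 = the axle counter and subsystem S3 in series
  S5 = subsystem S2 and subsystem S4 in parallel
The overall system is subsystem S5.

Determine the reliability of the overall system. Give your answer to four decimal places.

Parallel (track circuit and interlocking processor): 1 − (1 − 0.953000)(1 − 0.760000) = 0.988720
Series (signal lamp driver and [0.988720]): 0.896000 × 0.988720 = 0.885893
Parallel (balise encoder and vital relay): 1 − (1 − 0.777000)(1 − 0.878000) = 0.972794
Series (axle counter and [0.972794]): 0.847000 × 0.972794 = 0.823957
Parallel ([0.885893] and [0.823957]): 1 − (1 − 0.885893)(1 − 0.823957) = 0.9799

0.9799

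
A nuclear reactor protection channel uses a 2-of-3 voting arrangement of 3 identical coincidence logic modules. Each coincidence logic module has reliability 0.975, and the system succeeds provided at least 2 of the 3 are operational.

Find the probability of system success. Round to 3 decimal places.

R = Σ_{i=2}^{3} C(3,i) p^i (1−p)^{3−i} with p = 0.975
C(3,2)·0.975^2·0.025^1 = 0.07130
C(3,3)·0.975^3·0.025^0 = 0.92686
Sum = 0.998

0.998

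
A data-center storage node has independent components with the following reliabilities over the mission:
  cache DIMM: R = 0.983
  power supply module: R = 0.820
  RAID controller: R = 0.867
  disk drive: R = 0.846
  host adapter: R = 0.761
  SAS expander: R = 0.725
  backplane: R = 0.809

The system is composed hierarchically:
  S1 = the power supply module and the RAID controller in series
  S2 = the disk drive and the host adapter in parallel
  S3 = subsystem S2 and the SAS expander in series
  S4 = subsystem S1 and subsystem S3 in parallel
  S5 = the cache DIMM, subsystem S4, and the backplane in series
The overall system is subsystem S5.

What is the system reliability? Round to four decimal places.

0.7259

Series (power supply module and RAID controller): 0.820000 × 0.867000 = 0.710940
Parallel (disk drive and host adapter): 1 − (1 − 0.846000)(1 − 0.761000) = 0.963194
Series ([0.963194] and SAS expander): 0.963194 × 0.725000 = 0.698316
Parallel ([0.710940] and [0.698316]): 1 − (1 − 0.710940)(1 − 0.698316) = 0.912795
Series (cache DIMM, [0.912795], and backplane): 0.983000 × 0.912795 × 0.809000 = 0.7259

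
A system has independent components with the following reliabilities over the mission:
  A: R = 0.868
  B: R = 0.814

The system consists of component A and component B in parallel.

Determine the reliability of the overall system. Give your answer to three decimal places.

0.975

Parallel (A and B): 1 − (1 − 0.86800)(1 − 0.81400) = 0.975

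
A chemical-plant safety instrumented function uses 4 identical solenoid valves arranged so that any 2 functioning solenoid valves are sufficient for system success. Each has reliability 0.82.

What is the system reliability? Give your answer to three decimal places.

R = Σ_{i=2}^{4} C(4,i) p^i (1−p)^{4−i} with p = 0.82
C(4,2)·0.82^2·0.18^2 = 0.13071
C(4,3)·0.82^3·0.18^1 = 0.39698
C(4,4)·0.82^4·0.18^0 = 0.45212
Sum = 0.980

0.980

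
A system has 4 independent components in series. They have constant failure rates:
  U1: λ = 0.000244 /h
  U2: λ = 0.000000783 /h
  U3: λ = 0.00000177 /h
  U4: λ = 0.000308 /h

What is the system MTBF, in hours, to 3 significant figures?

1800

Series of exponential components: λ_sys = Σ λ_i
λ_sys = 0.000244 + 0.000000783 + 0.00000177 + 0.000308 = 5.5455e-04 /h
MTBF = 1 / λ_sys = 1800 h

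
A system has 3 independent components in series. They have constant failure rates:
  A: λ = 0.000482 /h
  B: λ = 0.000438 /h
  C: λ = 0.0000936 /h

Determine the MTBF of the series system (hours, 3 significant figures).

Series of exponential components: λ_sys = Σ λ_i
λ_sys = 0.000482 + 0.000438 + 0.0000936 = 1.0136e-03 /h
MTBF = 1 / λ_sys = 987 h

987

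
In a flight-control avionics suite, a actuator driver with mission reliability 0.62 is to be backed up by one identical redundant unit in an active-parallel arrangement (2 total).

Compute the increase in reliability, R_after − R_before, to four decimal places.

R_before = 0.62
R_after = 1 − (1 − 0.62)^2 = 0.8556
ΔR = 0.8556 − 0.62 = 0.2356

0.2356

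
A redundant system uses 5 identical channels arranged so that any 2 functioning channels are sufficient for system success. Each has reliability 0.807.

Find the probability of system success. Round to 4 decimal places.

R = Σ_{i=2}^{5} C(5,i) p^i (1−p)^{5−i} with p = 0.807
C(5,2)·0.807^2·0.193^3 = 0.046819
C(5,3)·0.807^3·0.193^2 = 0.195765
C(5,4)·0.807^4·0.193^1 = 0.409281
C(5,5)·0.807^5·0.193^0 = 0.342269
Sum = 0.9941

0.9941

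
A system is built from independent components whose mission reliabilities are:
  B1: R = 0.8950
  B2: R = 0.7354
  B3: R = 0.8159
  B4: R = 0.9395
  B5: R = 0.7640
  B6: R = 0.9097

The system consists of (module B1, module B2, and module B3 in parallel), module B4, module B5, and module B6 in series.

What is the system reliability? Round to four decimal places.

0.6496

Parallel (B1, B2, and B3): 1 − (1 − 0.895000)(1 − 0.735400)(1 − 0.815900) = 0.994885
Series ([0.994885], B4, B5, and B6): 0.994885 × 0.939500 × 0.764000 × 0.909700 = 0.6496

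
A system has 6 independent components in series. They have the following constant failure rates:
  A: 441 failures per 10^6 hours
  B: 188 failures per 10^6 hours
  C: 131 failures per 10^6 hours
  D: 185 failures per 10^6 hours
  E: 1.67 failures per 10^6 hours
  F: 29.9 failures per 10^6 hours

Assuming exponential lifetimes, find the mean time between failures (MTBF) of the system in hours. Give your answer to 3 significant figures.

Series of exponential components: λ_sys = Σ λ_i
λ_sys = 0.000441 + 0.000188 + 0.000131 + 0.000185 + 0.00000167 + 0.0000299 = 9.7657e-04 /h
MTBF = 1 / λ_sys = 1020 h

1020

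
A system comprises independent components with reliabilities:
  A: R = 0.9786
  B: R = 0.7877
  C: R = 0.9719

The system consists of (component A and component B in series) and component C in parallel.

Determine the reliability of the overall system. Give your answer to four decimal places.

Series (A and B): 0.978600 × 0.787700 = 0.770843
Parallel ([0.770843] and C): 1 − (1 − 0.770843)(1 − 0.971900) = 0.9936

0.9936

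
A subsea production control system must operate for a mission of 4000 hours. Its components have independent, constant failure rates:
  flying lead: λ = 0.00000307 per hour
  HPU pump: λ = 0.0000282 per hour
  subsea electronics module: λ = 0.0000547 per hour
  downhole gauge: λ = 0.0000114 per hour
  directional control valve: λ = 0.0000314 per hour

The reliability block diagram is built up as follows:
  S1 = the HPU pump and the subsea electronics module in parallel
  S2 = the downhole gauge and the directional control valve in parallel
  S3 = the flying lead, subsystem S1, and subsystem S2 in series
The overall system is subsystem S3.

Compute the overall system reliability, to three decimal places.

R(flying lead) = exp(−0.00000307 × 4000) = 0.98780
R(HPU pump) = exp(−0.0000282 × 4000) = 0.89333
R(subsea electronics module) = exp(−0.0000547 × 4000) = 0.80348
R(downhole gauge) = exp(−0.0000114 × 4000) = 0.95542
R(directional control valve) = exp(−0.0000314 × 4000) = 0.88197
Parallel (HPU pump and subsea electronics module): 1 − (1 − 0.89333)(1 − 0.80348) = 0.97904
Parallel (downhole gauge and directional control valve): 1 − (1 − 0.95542)(1 − 0.88197) = 0.99474
Series (flying lead, [0.97904], and [0.99474]): 0.98780 × 0.97904 × 0.99474 = 0.962

0.962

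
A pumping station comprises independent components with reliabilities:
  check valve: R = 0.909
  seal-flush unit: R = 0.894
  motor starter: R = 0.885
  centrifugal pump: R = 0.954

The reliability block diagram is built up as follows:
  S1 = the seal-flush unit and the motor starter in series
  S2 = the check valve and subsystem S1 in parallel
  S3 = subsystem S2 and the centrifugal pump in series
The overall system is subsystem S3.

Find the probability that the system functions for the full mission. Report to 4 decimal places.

Series (seal-flush unit and motor starter): 0.894000 × 0.885000 = 0.791190
Parallel (check valve and [0.791190]): 1 − (1 − 0.909000)(1 − 0.791190) = 0.980998
Series ([0.980998] and centrifugal pump): 0.980998 × 0.954000 = 0.9359

0.9359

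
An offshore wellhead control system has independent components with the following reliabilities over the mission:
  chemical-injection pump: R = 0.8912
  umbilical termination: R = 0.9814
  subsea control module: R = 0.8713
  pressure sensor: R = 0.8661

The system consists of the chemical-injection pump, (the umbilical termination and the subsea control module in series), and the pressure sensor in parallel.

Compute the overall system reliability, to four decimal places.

Series (umbilical termination and subsea control module): 0.981400 × 0.871300 = 0.855094
Parallel (chemical-injection pump, [0.855094], and pressure sensor): 1 − (1 − 0.891200)(1 − 0.855094)(1 − 0.866100) = 0.9979

0.9979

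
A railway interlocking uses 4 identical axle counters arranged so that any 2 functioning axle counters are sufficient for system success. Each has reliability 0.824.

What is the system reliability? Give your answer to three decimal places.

R = Σ_{i=2}^{4} C(4,i) p^i (1−p)^{4−i} with p = 0.824
C(4,2)·0.824^2·0.176^2 = 0.12619
C(4,3)·0.824^3·0.176^1 = 0.39387
C(4,4)·0.824^4·0.176^0 = 0.46101
Sum = 0.981

0.981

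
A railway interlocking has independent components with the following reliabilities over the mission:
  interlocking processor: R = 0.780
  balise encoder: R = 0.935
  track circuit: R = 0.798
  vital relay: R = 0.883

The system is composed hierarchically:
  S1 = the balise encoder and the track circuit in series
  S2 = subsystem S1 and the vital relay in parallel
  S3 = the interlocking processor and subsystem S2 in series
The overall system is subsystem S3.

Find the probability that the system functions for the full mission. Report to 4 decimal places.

Series (balise encoder and track circuit): 0.935000 × 0.798000 = 0.746130
Parallel ([0.746130] and vital relay): 1 − (1 − 0.746130)(1 − 0.883000) = 0.970297
Series (interlocking processor and [0.970297]): 0.780000 × 0.970297 = 0.7568

0.7568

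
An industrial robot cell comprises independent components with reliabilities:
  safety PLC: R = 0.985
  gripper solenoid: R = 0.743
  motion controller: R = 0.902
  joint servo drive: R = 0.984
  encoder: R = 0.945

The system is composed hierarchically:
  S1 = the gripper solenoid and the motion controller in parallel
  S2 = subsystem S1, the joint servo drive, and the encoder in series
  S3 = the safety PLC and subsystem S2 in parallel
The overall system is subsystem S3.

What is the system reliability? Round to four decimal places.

Parallel (gripper solenoid and motion controller): 1 − (1 − 0.743000)(1 − 0.902000) = 0.974814
Series ([0.974814], joint servo drive, and encoder): 0.974814 × 0.984000 × 0.945000 = 0.906460
Parallel (safety PLC and [0.906460]): 1 − (1 − 0.985000)(1 − 0.906460) = 0.9986

0.9986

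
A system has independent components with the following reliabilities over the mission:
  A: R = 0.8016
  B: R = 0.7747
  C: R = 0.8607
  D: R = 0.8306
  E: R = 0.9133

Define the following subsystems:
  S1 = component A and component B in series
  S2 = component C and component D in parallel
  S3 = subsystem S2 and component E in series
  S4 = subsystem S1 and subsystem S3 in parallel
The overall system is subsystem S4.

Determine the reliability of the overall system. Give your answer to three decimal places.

Series (A and B): 0.80160 × 0.77470 = 0.62100
Parallel (C and D): 1 − (1 − 0.86070)(1 − 0.83060) = 0.97640
Series ([0.97640] and E): 0.97640 × 0.91330 = 0.89175
Parallel ([0.62100] and [0.89175]): 1 − (1 − 0.62100)(1 − 0.89175) = 0.959

0.959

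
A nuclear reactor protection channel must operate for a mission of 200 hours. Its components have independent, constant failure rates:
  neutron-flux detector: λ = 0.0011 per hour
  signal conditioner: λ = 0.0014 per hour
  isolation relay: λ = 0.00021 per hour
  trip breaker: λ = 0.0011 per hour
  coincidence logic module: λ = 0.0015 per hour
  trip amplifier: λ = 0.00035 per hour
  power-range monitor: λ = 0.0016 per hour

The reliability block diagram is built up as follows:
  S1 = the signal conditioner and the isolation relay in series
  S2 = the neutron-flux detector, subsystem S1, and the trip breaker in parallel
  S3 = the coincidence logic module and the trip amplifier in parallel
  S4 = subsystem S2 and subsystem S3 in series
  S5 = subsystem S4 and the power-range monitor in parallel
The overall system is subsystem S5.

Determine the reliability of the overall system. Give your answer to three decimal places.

R(neutron-flux detector) = exp(−0.0011 × 200) = 0.80252
R(signal conditioner) = exp(−0.0014 × 200) = 0.75578
R(isolation relay) = exp(−0.00021 × 200) = 0.95887
R(trip breaker) = exp(−0.0011 × 200) = 0.80252
R(coincidence logic module) = exp(−0.0015 × 200) = 0.74082
R(trip amplifier) = exp(−0.00035 × 200) = 0.93239
R(power-range monitor) = exp(−0.0016 × 200) = 0.72615
Series (signal conditioner and isolation relay): 0.75578 × 0.95887 = 0.72469
Parallel (neutron-flux detector, [0.72469], and trip breaker): 1 − (1 − 0.80252)(1 − 0.72469)(1 − 0.80252) = 0.98926
Parallel (coincidence logic module and trip amplifier): 1 − (1 − 0.74082)(1 − 0.93239) = 0.98248
Series ([0.98926] and [0.98248]): 0.98926 × 0.98248 = 0.97193
Parallel ([0.97193] and power-range monitor): 1 − (1 − 0.97193)(1 − 0.72615) = 0.992

0.992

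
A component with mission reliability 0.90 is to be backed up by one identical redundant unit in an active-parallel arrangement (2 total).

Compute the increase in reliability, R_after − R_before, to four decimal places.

0.0900

R_before = 0.90
R_after = 1 − (1 − 0.90)^2 = 0.9900
ΔR = 0.9900 − 0.90 = 0.0900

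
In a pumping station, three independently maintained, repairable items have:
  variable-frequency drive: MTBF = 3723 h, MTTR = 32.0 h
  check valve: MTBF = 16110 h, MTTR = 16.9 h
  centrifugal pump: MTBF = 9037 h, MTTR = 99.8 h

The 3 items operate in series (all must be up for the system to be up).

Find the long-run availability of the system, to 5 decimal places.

A(variable-frequency drive) = MTBF/(MTBF+MTTR) = 3723/(3723+32.0) = 0.991478
A(check valve) = MTBF/(MTBF+MTTR) = 16110/(16110+16.9) = 0.998952
A(centrifugal pump) = MTBF/(MTBF+MTTR) = 9037/(9037+99.8) = 0.989077
Series availability: 0.991478 × 0.998952 × 0.989077 = 0.97962

0.97962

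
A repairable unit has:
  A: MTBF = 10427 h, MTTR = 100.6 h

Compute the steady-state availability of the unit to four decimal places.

A(A) = MTBF/(MTBF+MTTR) = 10427/(10427+100.6) = 0.9904

0.9904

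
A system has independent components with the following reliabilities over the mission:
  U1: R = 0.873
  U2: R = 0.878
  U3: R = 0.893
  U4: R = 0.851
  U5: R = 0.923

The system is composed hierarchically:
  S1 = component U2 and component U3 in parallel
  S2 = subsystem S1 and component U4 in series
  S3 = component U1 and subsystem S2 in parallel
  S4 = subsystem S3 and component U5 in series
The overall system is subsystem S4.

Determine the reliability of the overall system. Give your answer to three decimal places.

Parallel (U2 and U3): 1 − (1 − 0.87800)(1 − 0.89300) = 0.98695
Series ([0.98695] and U4): 0.98695 × 0.85100 = 0.83989
Parallel (U1 and [0.83989]): 1 − (1 − 0.87300)(1 − 0.83989) = 0.97967
Series ([0.97967] and U5): 0.97967 × 0.92300 = 0.904

0.904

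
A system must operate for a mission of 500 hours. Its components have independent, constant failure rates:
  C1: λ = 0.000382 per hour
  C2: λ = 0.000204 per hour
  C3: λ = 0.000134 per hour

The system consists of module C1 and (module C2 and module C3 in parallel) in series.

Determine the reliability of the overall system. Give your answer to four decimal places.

0.8209

R(C1) = exp(−0.000382 × 500) = 0.826133
R(C2) = exp(−0.000204 × 500) = 0.903030
R(C3) = exp(−0.000134 × 500) = 0.935195
Parallel (C2 and C3): 1 − (1 − 0.903030)(1 − 0.935195) = 0.993716
Series (C1 and [0.993716]): 0.826133 × 0.993716 = 0.8209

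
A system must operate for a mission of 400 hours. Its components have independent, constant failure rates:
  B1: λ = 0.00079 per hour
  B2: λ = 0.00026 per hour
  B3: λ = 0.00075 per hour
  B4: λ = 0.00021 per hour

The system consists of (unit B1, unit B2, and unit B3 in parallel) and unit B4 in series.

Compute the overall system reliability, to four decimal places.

R(B1) = exp(−0.00079 × 400) = 0.729059
R(B2) = exp(−0.00026 × 400) = 0.901225
R(B3) = exp(−0.00075 × 400) = 0.740818
R(B4) = exp(−0.00021 × 400) = 0.919431
Parallel (B1, B2, and B3): 1 − (1 − 0.729059)(1 − 0.901225)(1 − 0.740818) = 0.993064
Series ([0.993064] and B4): 0.993064 × 0.919431 = 0.9131

0.9131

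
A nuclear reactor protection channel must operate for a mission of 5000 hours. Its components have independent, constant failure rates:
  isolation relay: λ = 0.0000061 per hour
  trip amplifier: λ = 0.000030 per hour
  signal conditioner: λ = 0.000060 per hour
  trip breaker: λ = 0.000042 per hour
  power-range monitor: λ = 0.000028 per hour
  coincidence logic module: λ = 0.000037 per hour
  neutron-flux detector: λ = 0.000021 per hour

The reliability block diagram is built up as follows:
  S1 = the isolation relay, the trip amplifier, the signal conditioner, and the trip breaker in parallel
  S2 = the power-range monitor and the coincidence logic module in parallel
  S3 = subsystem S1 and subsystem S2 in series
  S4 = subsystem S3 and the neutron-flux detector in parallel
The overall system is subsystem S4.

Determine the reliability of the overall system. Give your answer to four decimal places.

0.9978

R(isolation relay) = exp(−0.0000061 × 5000) = 0.969960
R(trip amplifier) = exp(−0.000030 × 5000) = 0.860708
R(signal conditioner) = exp(−0.000060 × 5000) = 0.740818
R(trip breaker) = exp(−0.000042 × 5000) = 0.810584
R(power-range monitor) = exp(−0.000028 × 5000) = 0.869358
R(coincidence logic module) = exp(−0.000037 × 5000) = 0.831104
R(neutron-flux detector) = exp(−0.000021 × 5000) = 0.900325
Parallel (isolation relay, trip amplifier, signal conditioner, and trip breaker): 1 − (1 − 0.969960)(1 − 0.860708)(1 − 0.740818)(1 − 0.810584) = 0.999795
Parallel (power-range monitor and coincidence logic module): 1 − (1 − 0.869358)(1 − 0.831104) = 0.977935
Series ([0.999795] and [0.977935]): 0.999795 × 0.977935 = 0.977735
Parallel ([0.977735] and neutron-flux detector): 1 − (1 − 0.977735)(1 − 0.900325) = 0.9978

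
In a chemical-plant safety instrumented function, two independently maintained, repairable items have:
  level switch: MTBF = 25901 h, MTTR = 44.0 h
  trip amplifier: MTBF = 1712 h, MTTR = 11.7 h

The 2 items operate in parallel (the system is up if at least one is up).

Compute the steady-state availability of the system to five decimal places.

0.99999

A(level switch) = MTBF/(MTBF+MTTR) = 25901/(25901+44.0) = 0.998304
A(trip amplifier) = MTBF/(MTBF+MTTR) = 1712/(1712+11.7) = 0.993212
Parallel availability: 1 − (1 − 0.998304)(1 − 0.993212) = 0.99999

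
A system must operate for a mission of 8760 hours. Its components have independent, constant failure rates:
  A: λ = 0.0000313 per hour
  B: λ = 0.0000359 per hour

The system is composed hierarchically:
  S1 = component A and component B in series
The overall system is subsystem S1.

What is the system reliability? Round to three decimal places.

0.555

R(A) = exp(−0.0000313 × 8760) = 0.76019
R(B) = exp(−0.0000359 × 8760) = 0.73017
Series (A and B): 0.76019 × 0.73017 = 0.555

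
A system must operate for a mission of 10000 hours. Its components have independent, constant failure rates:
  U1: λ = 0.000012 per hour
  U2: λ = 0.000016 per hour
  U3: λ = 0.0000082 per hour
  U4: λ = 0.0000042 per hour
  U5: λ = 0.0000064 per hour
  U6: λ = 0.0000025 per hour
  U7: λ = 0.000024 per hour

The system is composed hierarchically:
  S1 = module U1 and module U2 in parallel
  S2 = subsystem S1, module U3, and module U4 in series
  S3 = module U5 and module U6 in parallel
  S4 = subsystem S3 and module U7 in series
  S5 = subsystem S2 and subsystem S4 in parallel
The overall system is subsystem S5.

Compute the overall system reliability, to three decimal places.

R(U1) = exp(−0.000012 × 10000) = 0.88692
R(U2) = exp(−0.000016 × 10000) = 0.85214
R(U3) = exp(−0.0000082 × 10000) = 0.92127
R(U4) = exp(−0.0000042 × 10000) = 0.95887
R(U5) = exp(−0.0000064 × 10000) = 0.93800
R(U6) = exp(−0.0000025 × 10000) = 0.97531
R(U7) = exp(−0.000024 × 10000) = 0.78663
Parallel (U1 and U2): 1 − (1 − 0.88692)(1 − 0.85214) = 0.98328
Series ([0.98328], U3, and U4): 0.98328 × 0.92127 × 0.95887 = 0.86861
Parallel (U5 and U6): 1 − (1 − 0.93800)(1 − 0.97531) = 0.99847
Series ([0.99847] and U7): 0.99847 × 0.78663 = 0.78543
Parallel ([0.86861] and [0.78543]): 1 − (1 − 0.86861)(1 − 0.78543) = 0.972

0.972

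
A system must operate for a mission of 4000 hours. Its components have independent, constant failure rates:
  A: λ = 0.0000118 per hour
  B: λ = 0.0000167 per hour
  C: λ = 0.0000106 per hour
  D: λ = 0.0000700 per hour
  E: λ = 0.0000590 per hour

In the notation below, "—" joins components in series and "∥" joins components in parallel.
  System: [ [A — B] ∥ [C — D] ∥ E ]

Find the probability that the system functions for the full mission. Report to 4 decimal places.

0.9938

R(A) = exp(−0.0000118 × 4000) = 0.953897
R(B) = exp(−0.0000167 × 4000) = 0.935382
R(C) = exp(−0.0000106 × 4000) = 0.958486
R(D) = exp(−0.0000700 × 4000) = 0.755784
R(E) = exp(−0.0000590 × 4000) = 0.789781
Series (A and B): 0.953897 × 0.935382 = 0.892258
Series (C and D): 0.958486 × 0.755784 = 0.724408
Parallel ([0.892258], [0.724408], and E): 1 − (1 − 0.892258)(1 − 0.724408)(1 − 0.789781) = 0.9938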